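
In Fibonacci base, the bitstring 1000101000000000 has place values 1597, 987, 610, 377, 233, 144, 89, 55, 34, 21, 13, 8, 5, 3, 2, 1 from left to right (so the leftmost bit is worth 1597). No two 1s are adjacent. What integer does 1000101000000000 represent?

Summing the place values of the 1 bits: 1597 + 233 + 89 = 1919.

1919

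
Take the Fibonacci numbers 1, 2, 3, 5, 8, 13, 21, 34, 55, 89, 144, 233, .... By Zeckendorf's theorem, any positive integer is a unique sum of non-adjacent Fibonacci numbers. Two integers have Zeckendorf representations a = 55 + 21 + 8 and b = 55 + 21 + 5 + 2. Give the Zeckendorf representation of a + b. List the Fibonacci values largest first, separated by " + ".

144 + 21 + 2

The two numbers are 84 and 83, so their sum is 167.
take 144 (≤ 167); 167 − 144 = 23
take 21 (≤ 23); 23 − 21 = 2
take 2 (≤ 2); 2 − 2 = 0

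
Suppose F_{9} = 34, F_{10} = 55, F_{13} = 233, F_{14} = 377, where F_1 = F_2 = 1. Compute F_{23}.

28657

By the addition formula F_{m+n} = F_m F_{n+1} + F_{m−1} F_n with m=10, n=13: F_{23} = 55·377 + 34·233 = 20735 + 7922 = 28657.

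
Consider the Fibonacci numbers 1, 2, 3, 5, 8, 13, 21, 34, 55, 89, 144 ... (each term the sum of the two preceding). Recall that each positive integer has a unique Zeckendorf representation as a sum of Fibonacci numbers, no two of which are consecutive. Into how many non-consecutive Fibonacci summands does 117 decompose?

4

117: greatest Fibonacci not exceeding it is 89, leaving 28
28: greatest Fibonacci not exceeding it is 21, leaving 7
7: greatest Fibonacci not exceeding it is 5, leaving 2
2: greatest Fibonacci not exceeding it is 2, leaving 0
117 = 89 + 21 + 5 + 2, which has 4 terms.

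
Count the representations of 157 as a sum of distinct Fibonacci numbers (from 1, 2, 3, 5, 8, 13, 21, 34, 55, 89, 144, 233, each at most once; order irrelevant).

9

Starting from the Zeckendorf form and repeatedly splitting a term F_k into F_{k−1} + F_{k−2} (when neither is already used) reaches every representation.
157 = 144+13 = 144+8+5 = 89+55+13 = 144+8+3+2 = … (5 more), for 9 in all.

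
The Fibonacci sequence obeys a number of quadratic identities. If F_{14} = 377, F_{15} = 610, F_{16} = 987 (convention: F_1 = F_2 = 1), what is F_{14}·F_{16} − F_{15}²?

377·987 − 610² = 372099 − 372100 = -1. (Cassini's identity: F_{k−1}F_{k+1} − F_k² = (−1)^k.)

-1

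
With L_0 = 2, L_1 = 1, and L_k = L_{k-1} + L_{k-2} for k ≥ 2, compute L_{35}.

Iterating the recurrence up to L_{27} = 439204 and L_{26} = 271443:
L_{28} = L_{27} + L_{26} = 439204 + 271443 = 710647
L_{29} = L_{28} + L_{27} = 710647 + 439204 = 1149851
L_{30} = L_{29} + L_{28} = 1149851 + 710647 = 1860498
L_{31} = L_{30} + L_{29} = 1860498 + 1149851 = 3010349
L_{32} = L_{31} + L_{30} = 3010349 + 1860498 = 4870847
L_{33} = L_{32} + L_{31} = 4870847 + 3010349 = 7881196
L_{34} = L_{33} + L_{32} = 7881196 + 4870847 = 12752043
L_{35} = L_{34} + L_{33} = 12752043 + 7881196 = 20633239

20633239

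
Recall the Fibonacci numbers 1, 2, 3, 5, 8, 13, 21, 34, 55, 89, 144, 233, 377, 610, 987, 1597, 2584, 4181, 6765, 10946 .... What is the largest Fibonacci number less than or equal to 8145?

6765

6765 ≤ 8145 < 10946, so the largest Fibonacci number not exceeding 8145 is 6765.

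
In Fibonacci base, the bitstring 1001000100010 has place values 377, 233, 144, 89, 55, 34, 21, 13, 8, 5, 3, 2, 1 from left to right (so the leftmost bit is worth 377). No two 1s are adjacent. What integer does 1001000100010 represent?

481

Summing the place values of the 1 bits: 377 + 89 + 13 + 2 = 481.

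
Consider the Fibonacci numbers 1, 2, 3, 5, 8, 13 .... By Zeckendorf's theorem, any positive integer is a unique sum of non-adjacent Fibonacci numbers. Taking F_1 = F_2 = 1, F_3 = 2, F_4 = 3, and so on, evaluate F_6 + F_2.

F_6 + F_2 = 8 + 1 = 9.

9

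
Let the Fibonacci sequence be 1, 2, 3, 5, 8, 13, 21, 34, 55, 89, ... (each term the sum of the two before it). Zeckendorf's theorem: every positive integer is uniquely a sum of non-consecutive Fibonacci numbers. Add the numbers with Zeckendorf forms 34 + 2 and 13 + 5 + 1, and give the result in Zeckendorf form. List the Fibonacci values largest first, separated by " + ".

55

The two numbers are 36 and 19, so their sum is 55.
55 − 55 = 0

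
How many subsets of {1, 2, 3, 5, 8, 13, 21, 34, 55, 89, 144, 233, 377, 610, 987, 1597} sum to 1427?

34

Starting from the Zeckendorf form and repeatedly splitting a term F_k into F_{k−1} + F_{k−2} (when neither is already used) reaches every representation.
1427 = 987+377+55+8 = 987+377+55+5+3 = 987+377+34+21+8 = … (31 more), for 34 in all.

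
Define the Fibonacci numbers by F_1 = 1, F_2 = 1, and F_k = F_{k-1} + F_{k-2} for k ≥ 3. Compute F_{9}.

34

Iterating the recurrence up to F_{4} = 3 and F_{3} = 2:
F_{5} = F_{4} + F_{3} = 3 + 2 = 5
F_{6} = F_{5} + F_{4} = 5 + 3 = 8
F_{7} = F_{6} + F_{5} = 8 + 5 = 13
F_{8} = F_{7} + F_{6} = 13 + 8 = 21
F_{9} = F_{8} + F_{7} = 21 + 13 = 34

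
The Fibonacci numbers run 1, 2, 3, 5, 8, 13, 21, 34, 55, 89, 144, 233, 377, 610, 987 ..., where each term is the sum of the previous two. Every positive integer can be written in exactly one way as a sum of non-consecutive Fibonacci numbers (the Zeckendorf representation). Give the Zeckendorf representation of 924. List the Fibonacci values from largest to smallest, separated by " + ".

610 + 233 + 55 + 21 + 5

610 ≤ 924 < 987, so take 610; remainder 314
233 ≤ 314 < 377, so take 233; remainder 81
55 ≤ 81 < 89, so take 55; remainder 26
21 ≤ 26 < 34, so take 21; remainder 5
5 ≤ 5 < 8, so take 5; remainder 0
So 924 = 610 + 233 + 55 + 21 + 5, with no two terms consecutive in the sequence.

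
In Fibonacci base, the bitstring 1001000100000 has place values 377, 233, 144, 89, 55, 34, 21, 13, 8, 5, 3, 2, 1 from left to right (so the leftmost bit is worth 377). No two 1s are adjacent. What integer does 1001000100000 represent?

Summing the place values of the 1 bits: 377 + 89 + 13 = 479.

479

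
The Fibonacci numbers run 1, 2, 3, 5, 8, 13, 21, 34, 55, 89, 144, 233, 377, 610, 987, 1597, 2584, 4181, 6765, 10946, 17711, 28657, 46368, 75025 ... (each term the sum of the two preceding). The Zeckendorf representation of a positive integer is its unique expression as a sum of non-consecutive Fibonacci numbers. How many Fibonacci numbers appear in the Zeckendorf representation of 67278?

5

46368 ≤ 67278 < 75025, so take 46368; remainder 20910
17711 ≤ 20910 < 28657, so take 17711; remainder 3199
2584 ≤ 3199 < 4181, so take 2584; remainder 615
610 ≤ 615 < 987, so take 610; remainder 5
5 ≤ 5 < 8, so take 5; remainder 0
67278 = 46368 + 17711 + 2584 + 610 + 5, which has 5 terms.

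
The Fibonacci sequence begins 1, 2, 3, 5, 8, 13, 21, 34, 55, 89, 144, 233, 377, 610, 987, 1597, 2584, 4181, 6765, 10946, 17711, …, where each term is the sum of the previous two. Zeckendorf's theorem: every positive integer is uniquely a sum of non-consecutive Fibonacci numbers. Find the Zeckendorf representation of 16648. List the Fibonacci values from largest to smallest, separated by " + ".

Greedy algorithm:
16648 − 10946 = 5702
5702 − 4181 = 1521
1521 − 987 = 534
534 − 377 = 157
157 − 144 = 13
13 − 13 = 0
So 16648 = 10946 + 4181 + 987 + 377 + 144 + 13, with no two terms consecutive in the sequence.

10946 + 4181 + 987 + 377 + 144 + 13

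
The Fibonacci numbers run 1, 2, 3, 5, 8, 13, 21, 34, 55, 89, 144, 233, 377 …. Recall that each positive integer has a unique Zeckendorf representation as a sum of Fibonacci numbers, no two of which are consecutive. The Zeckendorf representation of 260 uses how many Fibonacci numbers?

4

Repeatedly subtract the largest Fibonacci number that fits:
260 − 233 = 27
27 − 21 = 6
6 − 5 = 1
1 − 1 = 0
260 = 233 + 21 + 5 + 1, which has 4 terms.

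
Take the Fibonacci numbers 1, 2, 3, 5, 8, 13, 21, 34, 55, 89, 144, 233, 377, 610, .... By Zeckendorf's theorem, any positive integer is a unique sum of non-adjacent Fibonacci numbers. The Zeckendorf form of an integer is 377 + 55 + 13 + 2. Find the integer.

377 + 55 + 13 + 2 = 447.

447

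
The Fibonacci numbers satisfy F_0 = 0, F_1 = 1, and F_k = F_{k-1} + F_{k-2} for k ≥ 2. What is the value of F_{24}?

46368

Iterating the recurrence up to F_{20} = 6765 and F_{19} = 4181:
F_{21} = F_{20} + F_{19} = 6765 + 4181 = 10946
F_{22} = F_{21} + F_{20} = 10946 + 6765 = 17711
F_{23} = F_{22} + F_{21} = 17711 + 10946 = 28657
F_{24} = F_{23} + F_{22} = 28657 + 17711 = 46368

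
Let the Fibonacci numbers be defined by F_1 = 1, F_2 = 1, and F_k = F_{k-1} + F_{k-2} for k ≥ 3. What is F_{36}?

Iterating the recurrence up to F_{30} = 832040 and F_{29} = 514229:
F_{31} = F_{30} + F_{29} = 832040 + 514229 = 1346269
F_{32} = F_{31} + F_{30} = 1346269 + 832040 = 2178309
F_{33} = F_{32} + F_{31} = 2178309 + 1346269 = 3524578
F_{34} = F_{33} + F_{32} = 3524578 + 2178309 = 5702887
F_{35} = F_{34} + F_{33} = 5702887 + 3524578 = 9227465
F_{36} = F_{35} + F_{34} = 9227465 + 5702887 = 14930352

14930352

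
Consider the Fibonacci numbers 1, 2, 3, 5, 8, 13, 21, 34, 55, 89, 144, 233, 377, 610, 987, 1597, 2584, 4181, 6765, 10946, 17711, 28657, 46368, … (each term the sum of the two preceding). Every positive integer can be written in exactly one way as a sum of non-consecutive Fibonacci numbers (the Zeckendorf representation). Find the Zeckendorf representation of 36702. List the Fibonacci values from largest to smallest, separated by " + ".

Greedily peel off the largest Fibonacci term at each step:
36702 − 28657 = 8045
8045 − 6765 = 1280
1280 − 987 = 293
293 − 233 = 60
60 − 55 = 5
5 − 5 = 0
So 36702 = 28657 + 6765 + 987 + 233 + 55 + 5, with no two terms consecutive in the sequence.

28657 + 6765 + 987 + 233 + 55 + 5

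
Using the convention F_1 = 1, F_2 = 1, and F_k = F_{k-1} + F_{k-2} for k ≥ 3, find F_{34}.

Iterating the recurrence up to F_{29} = 514229 and F_{28} = 317811:
F_{30} = F_{29} + F_{28} = 514229 + 317811 = 832040
F_{31} = F_{30} + F_{29} = 832040 + 514229 = 1346269
F_{32} = F_{31} + F_{30} = 1346269 + 832040 = 2178309
F_{33} = F_{32} + F_{31} = 2178309 + 1346269 = 3524578
F_{34} = F_{33} + F_{32} = 3524578 + 2178309 = 5702887

5702887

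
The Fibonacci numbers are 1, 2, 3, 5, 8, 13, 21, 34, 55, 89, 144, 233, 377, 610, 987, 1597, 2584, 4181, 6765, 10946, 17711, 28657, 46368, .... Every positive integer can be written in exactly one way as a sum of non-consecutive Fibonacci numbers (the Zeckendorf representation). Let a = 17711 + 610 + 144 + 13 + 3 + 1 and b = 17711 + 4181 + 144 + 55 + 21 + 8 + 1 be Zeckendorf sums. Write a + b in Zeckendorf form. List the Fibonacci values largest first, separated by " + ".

The two numbers are 18482 and 22121, so their sum is 40603.
Repeatedly subtract the largest Fibonacci number that fits:
40603: greatest Fibonacci not exceeding it is 28657, leaving 11946
11946: greatest Fibonacci not exceeding it is 10946, leaving 1000
1000: greatest Fibonacci not exceeding it is 987, leaving 13
13: greatest Fibonacci not exceeding it is 13, leaving 0

28657 + 10946 + 987 + 13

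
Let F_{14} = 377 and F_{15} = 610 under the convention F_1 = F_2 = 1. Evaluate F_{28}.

317811

By the doubling identity F_{2k} = F_k(2F_{k+1} − F_k): F_{28} = 377·(2·610 − 377) = 377·843 = 317811.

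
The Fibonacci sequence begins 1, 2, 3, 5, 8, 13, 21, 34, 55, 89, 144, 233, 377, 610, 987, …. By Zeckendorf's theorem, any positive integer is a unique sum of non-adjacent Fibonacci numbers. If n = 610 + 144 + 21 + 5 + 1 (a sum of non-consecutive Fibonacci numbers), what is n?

781

610 + 144 + 21 + 5 + 1 = 781.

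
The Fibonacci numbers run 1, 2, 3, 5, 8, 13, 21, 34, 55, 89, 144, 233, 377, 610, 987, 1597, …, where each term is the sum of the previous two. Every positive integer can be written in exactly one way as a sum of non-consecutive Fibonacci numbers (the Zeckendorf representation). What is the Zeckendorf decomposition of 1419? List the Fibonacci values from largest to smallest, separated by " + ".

987 + 377 + 55

subtract 987 from 1419: 432 remains
subtract 377 from 432: 55 remains
subtract 55 from 55: 0 remains
So 1419 = 987 + 377 + 55, with no two terms consecutive in the sequence.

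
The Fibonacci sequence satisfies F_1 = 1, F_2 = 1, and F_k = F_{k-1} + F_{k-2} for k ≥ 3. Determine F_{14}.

377

Iterating the recurrence up to F_{10} = 55 and F_{9} = 34:
F_{11} = F_{10} + F_{9} = 55 + 34 = 89
F_{12} = F_{11} + F_{10} = 89 + 55 = 144
F_{13} = F_{12} + F_{11} = 144 + 89 = 233
F_{14} = F_{13} + F_{12} = 233 + 144 = 377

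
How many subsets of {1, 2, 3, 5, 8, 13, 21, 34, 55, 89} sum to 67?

Starting from the Zeckendorf form and repeatedly splitting a term F_k into F_{k−1} + F_{k−2} (when neither is already used) reaches every representation.
67 = 55+8+3+1 = 34+21+8+3+1 — 2 representations.

2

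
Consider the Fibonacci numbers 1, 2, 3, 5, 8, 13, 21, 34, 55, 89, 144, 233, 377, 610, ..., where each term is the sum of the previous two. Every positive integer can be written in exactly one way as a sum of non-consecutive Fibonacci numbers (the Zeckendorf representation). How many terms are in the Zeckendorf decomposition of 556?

377 ≤ 556 < 610, so take 377; remainder 179
144 ≤ 179 < 233, so take 144; remainder 35
34 ≤ 35 < 55, so take 34; remainder 1
1 ≤ 1 < 2, so take 1; remainder 0
556 = 377 + 144 + 34 + 1, which has 4 terms.

4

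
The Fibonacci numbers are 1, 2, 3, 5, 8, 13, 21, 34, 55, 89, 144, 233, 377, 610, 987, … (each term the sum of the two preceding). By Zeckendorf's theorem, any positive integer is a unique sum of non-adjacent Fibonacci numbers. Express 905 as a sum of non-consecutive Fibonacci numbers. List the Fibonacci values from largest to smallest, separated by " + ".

610 + 233 + 55 + 5 + 2

Greedily peel off the largest Fibonacci term at each step:
905 − 610 = 295
295 − 233 = 62
62 − 55 = 7
7 − 5 = 2
2 − 2 = 0
So 905 = 610 + 233 + 55 + 5 + 2, with no two terms consecutive in the sequence.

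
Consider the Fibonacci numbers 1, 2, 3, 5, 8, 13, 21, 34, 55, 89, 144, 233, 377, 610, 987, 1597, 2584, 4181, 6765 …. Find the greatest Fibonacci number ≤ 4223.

4181 ≤ 4223 < 6765, so the largest Fibonacci number not exceeding 4223 is 4181.

4181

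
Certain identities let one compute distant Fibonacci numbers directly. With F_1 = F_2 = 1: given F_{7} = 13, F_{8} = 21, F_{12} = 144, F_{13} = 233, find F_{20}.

By the addition formula F_{m+n} = F_m F_{n+1} + F_{m−1} F_n with m=8, n=12: F_{20} = 21·233 + 13·144 = 4893 + 1872 = 6765.

6765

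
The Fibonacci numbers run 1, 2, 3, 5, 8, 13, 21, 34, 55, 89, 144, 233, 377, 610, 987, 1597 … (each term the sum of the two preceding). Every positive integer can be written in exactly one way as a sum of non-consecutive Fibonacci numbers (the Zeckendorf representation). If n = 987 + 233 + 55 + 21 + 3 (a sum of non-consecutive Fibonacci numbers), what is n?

1299

987 + 233 + 55 + 21 + 3 = 1299.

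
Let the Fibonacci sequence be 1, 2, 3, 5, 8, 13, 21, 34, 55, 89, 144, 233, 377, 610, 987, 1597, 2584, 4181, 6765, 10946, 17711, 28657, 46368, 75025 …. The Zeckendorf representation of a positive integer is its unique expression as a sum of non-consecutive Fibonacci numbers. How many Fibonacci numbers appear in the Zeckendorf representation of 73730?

8

Greedy algorithm:
largest Fibonacci ≤ 73730 is 46368; 73730 − 46368 = 27362
largest Fibonacci ≤ 27362 is 17711; 27362 − 17711 = 9651
largest Fibonacci ≤ 9651 is 6765; 9651 − 6765 = 2886
largest Fibonacci ≤ 2886 is 2584; 2886 − 2584 = 302
largest Fibonacci ≤ 302 is 233; 302 − 233 = 69
largest Fibonacci ≤ 69 is 55; 69 − 55 = 14
largest Fibonacci ≤ 14 is 13; 14 − 13 = 1
largest Fibonacci ≤ 1 is 1; 1 − 1 = 0
73730 = 46368 + 17711 + 6765 + 2584 + 233 + 55 + 13 + 1, which has 8 terms.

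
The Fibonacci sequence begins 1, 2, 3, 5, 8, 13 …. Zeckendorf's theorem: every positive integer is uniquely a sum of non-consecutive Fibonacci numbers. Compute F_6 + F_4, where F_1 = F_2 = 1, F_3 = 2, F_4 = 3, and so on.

11

F_6 + F_4 = 8 + 3 = 11.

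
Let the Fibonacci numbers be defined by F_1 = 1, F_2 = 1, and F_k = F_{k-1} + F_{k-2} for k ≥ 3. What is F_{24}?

46368

Iterating the recurrence up to F_{16} = 987 and F_{15} = 610:
F_{17} = F_{16} + F_{15} = 987 + 610 = 1597
F_{18} = F_{17} + F_{16} = 1597 + 987 = 2584
F_{19} = F_{18} + F_{17} = 2584 + 1597 = 4181
F_{20} = F_{19} + F_{18} = 4181 + 2584 = 6765
F_{21} = F_{20} + F_{19} = 6765 + 4181 = 10946
F_{22} = F_{21} + F_{20} = 10946 + 6765 = 17711
F_{23} = F_{22} + F_{21} = 17711 + 10946 = 28657
F_{24} = F_{23} + F_{22} = 28657 + 17711 = 46368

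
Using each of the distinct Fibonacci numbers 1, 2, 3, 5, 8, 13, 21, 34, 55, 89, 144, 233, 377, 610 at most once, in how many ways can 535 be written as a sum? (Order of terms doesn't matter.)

535 = 377+144+13+1 = 377+144+8+5+1 = 377+89+55+13+1 = 377+144+8+3+2+1 = 377+89+55+8+5+1 = … (10 more), for 15 in all.

15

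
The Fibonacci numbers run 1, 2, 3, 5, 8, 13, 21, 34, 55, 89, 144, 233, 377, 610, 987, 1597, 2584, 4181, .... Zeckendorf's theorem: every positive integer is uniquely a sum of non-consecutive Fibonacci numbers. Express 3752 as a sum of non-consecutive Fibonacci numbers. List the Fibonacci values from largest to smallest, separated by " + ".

2584 + 987 + 144 + 34 + 3

Repeatedly subtract the largest Fibonacci number that fits:
largest Fibonacci ≤ 3752 is 2584; 3752 − 2584 = 1168
largest Fibonacci ≤ 1168 is 987; 1168 − 987 = 181
largest Fibonacci ≤ 181 is 144; 181 − 144 = 37
largest Fibonacci ≤ 37 is 34; 37 − 34 = 3
largest Fibonacci ≤ 3 is 3; 3 − 3 = 0
So 3752 = 2584 + 987 + 144 + 34 + 3, with no two terms consecutive in the sequence.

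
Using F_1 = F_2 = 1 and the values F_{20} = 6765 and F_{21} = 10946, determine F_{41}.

By F_{2k+1} = F_k² + F_{k+1}²: F_{41} = 6765² + 10946² = 45765225 + 119814916 = 165580141.

165580141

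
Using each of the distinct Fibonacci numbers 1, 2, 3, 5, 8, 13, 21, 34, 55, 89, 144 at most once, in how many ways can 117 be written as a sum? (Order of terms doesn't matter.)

4

117 = 89+21+5+2 = 89+13+8+5+2 = 55+34+21+5+2 = … (1 more), for 4 in all.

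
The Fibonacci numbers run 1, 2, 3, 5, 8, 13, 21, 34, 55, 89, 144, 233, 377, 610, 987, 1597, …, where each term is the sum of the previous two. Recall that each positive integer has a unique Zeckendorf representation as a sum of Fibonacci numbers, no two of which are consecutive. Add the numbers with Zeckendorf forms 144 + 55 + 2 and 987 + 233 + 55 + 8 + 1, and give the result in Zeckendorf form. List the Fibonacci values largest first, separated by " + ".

The two numbers are 201 and 1284, so their sum is 1485.
Repeatedly subtract the largest Fibonacci number that fits:
largest Fibonacci ≤ 1485 is 987; 1485 − 987 = 498
largest Fibonacci ≤ 498 is 377; 498 − 377 = 121
largest Fibonacci ≤ 121 is 89; 121 − 89 = 32
largest Fibonacci ≤ 32 is 21; 32 − 21 = 11
largest Fibonacci ≤ 11 is 8; 11 − 8 = 3
largest Fibonacci ≤ 3 is 3; 3 − 3 = 0

987 + 377 + 89 + 21 + 8 + 3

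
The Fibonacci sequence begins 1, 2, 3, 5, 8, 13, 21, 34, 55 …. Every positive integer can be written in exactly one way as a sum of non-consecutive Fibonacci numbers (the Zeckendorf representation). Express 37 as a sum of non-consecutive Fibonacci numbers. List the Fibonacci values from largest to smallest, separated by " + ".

34 + 3

subtract 34 from 37: 3 remains
subtract 3 from 3: 0 remains
So 37 = 34 + 3, with no two terms consecutive in the sequence.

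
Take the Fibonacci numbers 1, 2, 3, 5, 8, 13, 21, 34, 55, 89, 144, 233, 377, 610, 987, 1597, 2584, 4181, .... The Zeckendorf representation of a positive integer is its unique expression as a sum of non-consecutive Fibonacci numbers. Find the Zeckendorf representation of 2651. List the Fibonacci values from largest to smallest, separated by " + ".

subtract 2584 from 2651: 67 remains
subtract 55 from 67: 12 remains
subtract 8 from 12: 4 remains
subtract 3 from 4: 1 remains
subtract 1 from 1: 0 remains
So 2651 = 2584 + 55 + 8 + 3 + 1, with no two terms consecutive in the sequence.

2584 + 55 + 8 + 3 + 1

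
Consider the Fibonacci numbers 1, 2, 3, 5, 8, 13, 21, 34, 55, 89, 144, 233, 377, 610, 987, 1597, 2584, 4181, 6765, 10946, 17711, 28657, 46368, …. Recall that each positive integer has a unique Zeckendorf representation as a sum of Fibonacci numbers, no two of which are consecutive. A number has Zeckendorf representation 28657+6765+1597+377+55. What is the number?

37451

28657+6765+1597+377+55 = 37451.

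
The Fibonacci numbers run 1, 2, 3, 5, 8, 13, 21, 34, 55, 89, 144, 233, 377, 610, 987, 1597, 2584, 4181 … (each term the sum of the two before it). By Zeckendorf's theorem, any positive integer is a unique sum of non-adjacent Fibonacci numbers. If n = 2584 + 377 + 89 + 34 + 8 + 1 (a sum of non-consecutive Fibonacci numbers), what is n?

2584 + 377 + 89 + 34 + 8 + 1 = 3093.

3093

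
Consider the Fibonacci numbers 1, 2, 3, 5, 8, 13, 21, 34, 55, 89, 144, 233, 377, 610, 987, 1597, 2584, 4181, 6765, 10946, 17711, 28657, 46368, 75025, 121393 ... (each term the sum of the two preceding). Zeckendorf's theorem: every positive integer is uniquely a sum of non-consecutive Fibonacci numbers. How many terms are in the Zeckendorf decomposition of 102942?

8

Greedy algorithm:
75025 ≤ 102942 < 121393, so take 75025; remainder 27917
17711 ≤ 27917 < 28657, so take 17711; remainder 10206
6765 ≤ 10206 < 10946, so take 6765; remainder 3441
2584 ≤ 3441 < 4181, so take 2584; remainder 857
610 ≤ 857 < 987, so take 610; remainder 247
233 ≤ 247 < 377, so take 233; remainder 14
13 ≤ 14 < 21, so take 13; remainder 1
1 ≤ 1 < 2, so take 1; remainder 0
102942 = 75025 + 17711 + 6765 + 2584 + 610 + 233 + 13 + 1, which has 8 terms.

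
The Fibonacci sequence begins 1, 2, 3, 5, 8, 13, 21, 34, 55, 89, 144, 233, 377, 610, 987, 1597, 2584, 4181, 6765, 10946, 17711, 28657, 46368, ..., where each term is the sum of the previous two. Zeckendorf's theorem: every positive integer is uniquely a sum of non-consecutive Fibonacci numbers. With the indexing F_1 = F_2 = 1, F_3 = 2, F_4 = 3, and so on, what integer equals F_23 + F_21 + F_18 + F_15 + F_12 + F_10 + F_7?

F_23 + F_21 + F_18 + F_15 + F_12 + F_10 + F_7 = 28657 + 10946 + 2584 + 610 + 144 + 55 + 13 = 43009.

43009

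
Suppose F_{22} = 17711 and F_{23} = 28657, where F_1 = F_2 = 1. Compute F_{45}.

By F_{2k+1} = F_k² + F_{k+1}²: F_{45} = 17711² + 28657² = 313679521 + 821223649 = 1134903170.

1134903170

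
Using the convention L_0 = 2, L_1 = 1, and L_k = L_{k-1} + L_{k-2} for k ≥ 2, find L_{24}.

103682

Iterating the recurrence up to L_{16} = 2207 and L_{15} = 1364:
L_{17} = L_{16} + L_{15} = 2207 + 1364 = 3571
L_{18} = L_{17} + L_{16} = 3571 + 2207 = 5778
L_{19} = L_{18} + L_{17} = 5778 + 3571 = 9349
L_{20} = L_{19} + L_{18} = 9349 + 5778 = 15127
L_{21} = L_{20} + L_{19} = 15127 + 9349 = 24476
L_{22} = L_{21} + L_{20} = 24476 + 15127 = 39603
L_{23} = L_{22} + L_{21} = 39603 + 24476 = 64079
L_{24} = L_{23} + L_{22} = 64079 + 39603 = 103682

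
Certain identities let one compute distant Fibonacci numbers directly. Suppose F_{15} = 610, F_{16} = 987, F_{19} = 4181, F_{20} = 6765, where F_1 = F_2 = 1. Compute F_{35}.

By the addition formula F_{m+n} = F_m F_{n+1} + F_{m−1} F_n with m=20, n=15: F_{35} = 6765·987 + 4181·610 = 6677055 + 2550410 = 9227465.

9227465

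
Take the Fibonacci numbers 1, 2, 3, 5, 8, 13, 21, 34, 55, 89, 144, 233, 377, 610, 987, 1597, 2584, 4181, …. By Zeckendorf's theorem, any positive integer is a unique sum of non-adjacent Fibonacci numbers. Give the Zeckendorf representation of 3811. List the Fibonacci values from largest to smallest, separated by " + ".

subtract 2584 from 3811: 1227 remains
subtract 987 from 1227: 240 remains
subtract 233 from 240: 7 remains
subtract 5 from 7: 2 remains
subtract 2 from 2: 0 remains
So 3811 = 2584 + 987 + 233 + 5 + 2, with no two terms consecutive in the sequence.

2584 + 987 + 233 + 5 + 2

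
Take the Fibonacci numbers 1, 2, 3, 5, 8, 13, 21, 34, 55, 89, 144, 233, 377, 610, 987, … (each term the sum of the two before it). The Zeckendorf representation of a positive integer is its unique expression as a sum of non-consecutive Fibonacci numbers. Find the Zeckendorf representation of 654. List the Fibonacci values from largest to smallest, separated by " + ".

Greedy algorithm:
654 − 610 = 44
44 − 34 = 10
10 − 8 = 2
2 − 2 = 0
So 654 = 610 + 34 + 8 + 2, with no two terms consecutive in the sequence.

610 + 34 + 8 + 2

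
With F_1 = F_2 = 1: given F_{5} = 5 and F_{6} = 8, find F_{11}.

By F_{2k+1} = F_k² + F_{k+1}²: F_{11} = 5² + 8² = 25 + 64 = 89.

89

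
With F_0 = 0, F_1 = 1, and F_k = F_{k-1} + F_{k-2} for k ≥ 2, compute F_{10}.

55

Iterating the recurrence up to F_{4} = 3 and F_{3} = 2:
F_{5} = F_{4} + F_{3} = 3 + 2 = 5
F_{6} = F_{5} + F_{4} = 5 + 3 = 8
F_{7} = F_{6} + F_{5} = 8 + 5 = 13
F_{8} = F_{7} + F_{6} = 13 + 8 = 21
F_{9} = F_{8} + F_{7} = 21 + 13 = 34
F_{10} = F_{9} + F_{8} = 34 + 21 = 55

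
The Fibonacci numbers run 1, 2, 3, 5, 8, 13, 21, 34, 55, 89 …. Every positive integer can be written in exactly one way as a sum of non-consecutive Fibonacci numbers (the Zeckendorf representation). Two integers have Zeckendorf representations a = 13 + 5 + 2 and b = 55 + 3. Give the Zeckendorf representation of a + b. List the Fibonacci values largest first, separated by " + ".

55 + 21 + 2

The two numbers are 20 and 58, so their sum is 78.
Greedily peel off the largest Fibonacci term at each step:
55 ≤ 78 < 89, so take 55; remainder 23
21 ≤ 23 < 34, so take 21; remainder 2
2 ≤ 2 < 3, so take 2; remainder 0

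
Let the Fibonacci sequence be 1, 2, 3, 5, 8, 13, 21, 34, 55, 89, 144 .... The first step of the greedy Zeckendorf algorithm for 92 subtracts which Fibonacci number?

89 ≤ 92 < 144, so the largest Fibonacci number not exceeding 92 is 89.

89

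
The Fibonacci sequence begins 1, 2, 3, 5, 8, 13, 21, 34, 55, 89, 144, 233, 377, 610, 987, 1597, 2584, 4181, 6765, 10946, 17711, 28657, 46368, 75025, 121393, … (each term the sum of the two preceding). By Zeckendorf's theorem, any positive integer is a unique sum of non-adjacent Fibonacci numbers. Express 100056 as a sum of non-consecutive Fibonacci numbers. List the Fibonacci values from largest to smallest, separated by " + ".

take 75025 (≤ 100056); 100056 − 75025 = 25031
take 17711 (≤ 25031); 25031 − 17711 = 7320
take 6765 (≤ 7320); 7320 − 6765 = 555
take 377 (≤ 555); 555 − 377 = 178
take 144 (≤ 178); 178 − 144 = 34
take 34 (≤ 34); 34 − 34 = 0
So 100056 = 75025 + 17711 + 6765 + 377 + 144 + 34, with no two terms consecutive in the sequence.

75025 + 17711 + 6765 + 377 + 144 + 34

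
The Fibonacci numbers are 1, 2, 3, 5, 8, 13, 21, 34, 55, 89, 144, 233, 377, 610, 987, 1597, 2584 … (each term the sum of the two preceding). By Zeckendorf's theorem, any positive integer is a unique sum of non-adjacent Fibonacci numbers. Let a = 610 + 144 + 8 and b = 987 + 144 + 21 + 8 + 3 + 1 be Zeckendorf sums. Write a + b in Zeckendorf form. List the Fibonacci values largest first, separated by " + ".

1597 + 233 + 89 + 5 + 2

The two numbers are 762 and 1164, so their sum is 1926.
Greedily peel off the largest Fibonacci term at each step:
subtract 1597 from 1926: 329 remains
subtract 233 from 329: 96 remains
subtract 89 from 96: 7 remains
subtract 5 from 7: 2 remains
subtract 2 from 2: 0 remains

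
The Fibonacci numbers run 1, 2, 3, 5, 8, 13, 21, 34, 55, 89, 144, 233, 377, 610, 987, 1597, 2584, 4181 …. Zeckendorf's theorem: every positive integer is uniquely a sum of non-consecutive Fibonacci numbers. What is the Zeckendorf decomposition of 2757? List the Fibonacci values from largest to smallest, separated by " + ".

2584 + 144 + 21 + 8

subtract 2584 from 2757: 173 remains
subtract 144 from 173: 29 remains
subtract 21 from 29: 8 remains
subtract 8 from 8: 0 remains
So 2757 = 2584 + 144 + 21 + 8, with no two terms consecutive in the sequence.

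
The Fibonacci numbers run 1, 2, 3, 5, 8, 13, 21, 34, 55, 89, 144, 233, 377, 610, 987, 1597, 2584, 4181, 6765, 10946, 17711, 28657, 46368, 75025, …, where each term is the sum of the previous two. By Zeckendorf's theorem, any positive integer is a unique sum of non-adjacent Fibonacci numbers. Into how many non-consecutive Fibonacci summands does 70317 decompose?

70317: greatest Fibonacci not exceeding it is 46368, leaving 23949
23949: greatest Fibonacci not exceeding it is 17711, leaving 6238
6238: greatest Fibonacci not exceeding it is 4181, leaving 2057
2057: greatest Fibonacci not exceeding it is 1597, leaving 460
460: greatest Fibonacci not exceeding it is 377, leaving 83
83: greatest Fibonacci not exceeding it is 55, leaving 28
28: greatest Fibonacci not exceeding it is 21, leaving 7
7: greatest Fibonacci not exceeding it is 5, leaving 2
2: greatest Fibonacci not exceeding it is 2, leaving 0
70317 = 46368 + 17711 + 4181 + 1597 + 377 + 55 + 21 + 5 + 2, which has 9 terms.

9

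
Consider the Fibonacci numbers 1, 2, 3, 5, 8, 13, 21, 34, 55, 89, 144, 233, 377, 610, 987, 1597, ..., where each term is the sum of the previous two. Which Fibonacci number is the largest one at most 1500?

987

987 ≤ 1500 < 1597, so the largest Fibonacci number not exceeding 1500 is 987.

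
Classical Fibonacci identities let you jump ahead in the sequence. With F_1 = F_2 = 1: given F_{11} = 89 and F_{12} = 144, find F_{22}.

17711

By the doubling identity F_{2k} = F_k(2F_{k+1} − F_k): F_{22} = 89·(2·144 − 89) = 89·199 = 17711.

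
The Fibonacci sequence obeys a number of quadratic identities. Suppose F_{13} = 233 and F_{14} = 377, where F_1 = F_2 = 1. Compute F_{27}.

By F_{2k+1} = F_k² + F_{k+1}²: F_{27} = 233² + 377² = 54289 + 142129 = 196418.

196418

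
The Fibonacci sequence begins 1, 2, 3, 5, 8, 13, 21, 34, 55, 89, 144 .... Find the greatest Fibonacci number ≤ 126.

89

89 ≤ 126 < 144, so the largest Fibonacci number not exceeding 126 is 89.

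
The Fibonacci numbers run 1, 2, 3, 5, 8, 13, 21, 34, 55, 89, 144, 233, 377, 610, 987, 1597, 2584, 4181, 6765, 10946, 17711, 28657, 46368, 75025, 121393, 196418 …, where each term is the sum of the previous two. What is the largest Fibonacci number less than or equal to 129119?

121393

121393 ≤ 129119 < 196418, so the largest Fibonacci number not exceeding 129119 is 121393.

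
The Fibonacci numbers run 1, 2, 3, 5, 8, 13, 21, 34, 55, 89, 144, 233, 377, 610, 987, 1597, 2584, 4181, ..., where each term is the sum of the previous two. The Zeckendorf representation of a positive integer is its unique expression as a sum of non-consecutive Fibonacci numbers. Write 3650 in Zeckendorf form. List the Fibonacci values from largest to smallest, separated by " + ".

2584 + 987 + 55 + 21 + 3

3650 − 2584 = 1066
1066 − 987 = 79
79 − 55 = 24
24 − 21 = 3
3 − 3 = 0
So 3650 = 2584 + 987 + 55 + 21 + 3, with no two terms consecutive in the sequence.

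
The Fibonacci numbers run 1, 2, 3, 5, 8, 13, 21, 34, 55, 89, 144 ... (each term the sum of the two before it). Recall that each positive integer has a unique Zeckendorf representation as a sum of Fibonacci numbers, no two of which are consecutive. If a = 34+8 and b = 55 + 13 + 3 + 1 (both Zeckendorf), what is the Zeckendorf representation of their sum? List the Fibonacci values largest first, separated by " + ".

89 + 21 + 3 + 1

The two numbers are 42 and 72, so their sum is 114.
Greedy algorithm:
largest Fibonacci ≤ 114 is 89; 114 − 89 = 25
largest Fibonacci ≤ 25 is 21; 25 − 21 = 4
largest Fibonacci ≤ 4 is 3; 4 − 3 = 1
largest Fibonacci ≤ 1 is 1; 1 − 1 = 0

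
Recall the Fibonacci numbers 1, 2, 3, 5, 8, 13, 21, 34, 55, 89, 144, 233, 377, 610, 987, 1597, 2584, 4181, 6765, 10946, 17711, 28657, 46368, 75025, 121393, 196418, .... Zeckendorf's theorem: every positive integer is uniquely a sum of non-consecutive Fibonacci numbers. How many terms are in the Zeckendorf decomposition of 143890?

8

Greedy algorithm:
143890: greatest Fibonacci not exceeding it is 121393, leaving 22497
22497: greatest Fibonacci not exceeding it is 17711, leaving 4786
4786: greatest Fibonacci not exceeding it is 4181, leaving 605
605: greatest Fibonacci not exceeding it is 377, leaving 228
228: greatest Fibonacci not exceeding it is 144, leaving 84
84: greatest Fibonacci not exceeding it is 55, leaving 29
29: greatest Fibonacci not exceeding it is 21, leaving 8
8: greatest Fibonacci not exceeding it is 8, leaving 0
143890 = 121393 + 17711 + 4181 + 377 + 144 + 55 + 21 + 8, which has 8 terms.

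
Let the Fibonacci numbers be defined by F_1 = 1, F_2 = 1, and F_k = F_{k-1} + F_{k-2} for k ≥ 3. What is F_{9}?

Iterating the recurrence up to F_{2} = 1 and F_{1} = 1:
F_{3} = F_{2} + F_{1} = 1 + 1 = 2
F_{4} = F_{3} + F_{2} = 2 + 1 = 3
F_{5} = F_{4} + F_{3} = 3 + 2 = 5
F_{6} = F_{5} + F_{4} = 5 + 3 = 8
F_{7} = F_{6} + F_{5} = 8 + 5 = 13
F_{8} = F_{7} + F_{6} = 13 + 8 = 21
F_{9} = F_{8} + F_{7} = 21 + 13 = 34

34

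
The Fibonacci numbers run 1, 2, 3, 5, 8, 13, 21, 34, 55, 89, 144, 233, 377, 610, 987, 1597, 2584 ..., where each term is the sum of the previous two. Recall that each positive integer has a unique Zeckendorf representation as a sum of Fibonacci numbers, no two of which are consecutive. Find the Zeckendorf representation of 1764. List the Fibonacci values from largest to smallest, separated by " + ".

1597 + 144 + 21 + 2

Greedy algorithm:
1597 ≤ 1764 < 2584, so take 1597; remainder 167
144 ≤ 167 < 233, so take 144; remainder 23
21 ≤ 23 < 34, so take 21; remainder 2
2 ≤ 2 < 3, so take 2; remainder 0
So 1764 = 1597 + 144 + 21 + 2, with no two terms consecutive in the sequence.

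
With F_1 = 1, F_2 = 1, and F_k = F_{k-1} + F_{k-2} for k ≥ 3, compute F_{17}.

1597

Iterating the recurrence up to F_{13} = 233 and F_{12} = 144:
F_{14} = F_{13} + F_{12} = 233 + 144 = 377
F_{15} = F_{14} + F_{13} = 377 + 233 = 610
F_{16} = F_{15} + F_{14} = 610 + 377 = 987
F_{17} = F_{16} + F_{15} = 987 + 610 = 1597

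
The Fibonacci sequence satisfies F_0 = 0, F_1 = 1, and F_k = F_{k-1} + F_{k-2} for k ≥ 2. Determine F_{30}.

832040

Iterating the recurrence up to F_{26} = 121393 and F_{25} = 75025:
F_{27} = F_{26} + F_{25} = 121393 + 75025 = 196418
F_{28} = F_{27} + F_{26} = 196418 + 121393 = 317811
F_{29} = F_{28} + F_{27} = 317811 + 196418 = 514229
F_{30} = F_{29} + F_{28} = 514229 + 317811 = 832040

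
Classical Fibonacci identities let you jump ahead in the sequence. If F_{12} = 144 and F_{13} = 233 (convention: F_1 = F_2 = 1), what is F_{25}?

By F_{2k+1} = F_k² + F_{k+1}²: F_{25} = 144² + 233² = 20736 + 54289 = 75025.

75025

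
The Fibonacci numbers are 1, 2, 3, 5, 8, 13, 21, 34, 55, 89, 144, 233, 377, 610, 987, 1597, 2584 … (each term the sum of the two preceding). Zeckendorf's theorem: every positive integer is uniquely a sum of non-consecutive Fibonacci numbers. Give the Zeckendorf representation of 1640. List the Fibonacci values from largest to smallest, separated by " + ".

1597 ≤ 1640 < 2584, so take 1597; remainder 43
34 ≤ 43 < 55, so take 34; remainder 9
8 ≤ 9 < 13, so take 8; remainder 1
1 ≤ 1 < 2, so take 1; remainder 0
So 1640 = 1597 + 34 + 8 + 1, with no two terms consecutive in the sequence.

1597 + 34 + 8 + 1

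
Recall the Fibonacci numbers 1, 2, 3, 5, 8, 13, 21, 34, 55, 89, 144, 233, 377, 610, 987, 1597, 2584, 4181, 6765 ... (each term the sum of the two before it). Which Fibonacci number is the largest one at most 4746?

4181 ≤ 4746 < 6765, so the largest Fibonacci number not exceeding 4746 is 4181.

4181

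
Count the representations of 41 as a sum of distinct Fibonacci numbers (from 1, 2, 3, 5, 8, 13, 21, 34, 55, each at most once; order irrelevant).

Each representation comes from the Zeckendorf form by replacing some F_k with F_{k−1} + F_{k−2} where possible.
41 = 34+5+2 = 21+13+5+2 — 2 representations.

2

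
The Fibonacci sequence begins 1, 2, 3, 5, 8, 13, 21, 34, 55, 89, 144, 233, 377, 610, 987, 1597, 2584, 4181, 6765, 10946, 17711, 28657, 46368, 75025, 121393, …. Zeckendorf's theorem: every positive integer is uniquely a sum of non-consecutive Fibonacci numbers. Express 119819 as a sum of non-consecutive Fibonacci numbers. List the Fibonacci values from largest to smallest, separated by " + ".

75025 + 28657 + 10946 + 4181 + 987 + 21 + 2

Repeatedly subtract the largest Fibonacci number that fits:
75025 ≤ 119819 < 121393, so take 75025; remainder 44794
28657 ≤ 44794 < 46368, so take 28657; remainder 16137
10946 ≤ 16137 < 17711, so take 10946; remainder 5191
4181 ≤ 5191 < 6765, so take 4181; remainder 1010
987 ≤ 1010 < 1597, so take 987; remainder 23
21 ≤ 23 < 34, so take 21; remainder 2
2 ≤ 2 < 3, so take 2; remainder 0
So 119819 = 75025 + 28657 + 10946 + 4181 + 987 + 21 + 2, with no two terms consecutive in the sequence.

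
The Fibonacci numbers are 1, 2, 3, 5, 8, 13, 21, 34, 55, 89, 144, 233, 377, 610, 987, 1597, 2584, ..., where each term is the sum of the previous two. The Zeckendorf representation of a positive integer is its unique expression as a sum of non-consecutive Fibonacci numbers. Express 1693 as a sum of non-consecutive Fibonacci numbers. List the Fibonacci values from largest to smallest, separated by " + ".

Repeatedly subtract the largest Fibonacci number that fits:
largest Fibonacci ≤ 1693 is 1597; 1693 − 1597 = 96
largest Fibonacci ≤ 96 is 89; 96 − 89 = 7
largest Fibonacci ≤ 7 is 5; 7 − 5 = 2
largest Fibonacci ≤ 2 is 2; 2 − 2 = 0
So 1693 = 1597 + 89 + 5 + 2, with no two terms consecutive in the sequence.

1597 + 89 + 5 + 2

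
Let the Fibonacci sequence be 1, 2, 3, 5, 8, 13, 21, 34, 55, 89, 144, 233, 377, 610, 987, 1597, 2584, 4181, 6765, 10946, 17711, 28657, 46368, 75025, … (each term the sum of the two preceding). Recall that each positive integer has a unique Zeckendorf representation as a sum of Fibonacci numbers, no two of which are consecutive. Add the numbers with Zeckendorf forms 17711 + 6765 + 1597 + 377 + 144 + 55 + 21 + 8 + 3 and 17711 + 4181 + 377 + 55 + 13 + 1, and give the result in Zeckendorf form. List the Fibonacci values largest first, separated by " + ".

The two numbers are 26681 and 22338, so their sum is 49019.
Greedily peel off the largest Fibonacci term at each step:
46368 ≤ 49019 < 75025, so take 46368; remainder 2651
2584 ≤ 2651 < 4181, so take 2584; remainder 67
55 ≤ 67 < 89, so take 55; remainder 12
8 ≤ 12 < 13, so take 8; remainder 4
3 ≤ 4 < 5, so take 3; remainder 1
1 ≤ 1 < 2, so take 1; remainder 0

46368 + 2584 + 55 + 8 + 3 + 1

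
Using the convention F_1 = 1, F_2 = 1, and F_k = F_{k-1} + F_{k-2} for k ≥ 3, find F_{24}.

46368

Iterating the recurrence up to F_{20} = 6765 and F_{19} = 4181:
F_{21} = F_{20} + F_{19} = 6765 + 4181 = 10946
F_{22} = F_{21} + F_{20} = 10946 + 6765 = 17711
F_{23} = F_{22} + F_{21} = 17711 + 10946 = 28657
F_{24} = F_{23} + F_{22} = 28657 + 17711 = 46368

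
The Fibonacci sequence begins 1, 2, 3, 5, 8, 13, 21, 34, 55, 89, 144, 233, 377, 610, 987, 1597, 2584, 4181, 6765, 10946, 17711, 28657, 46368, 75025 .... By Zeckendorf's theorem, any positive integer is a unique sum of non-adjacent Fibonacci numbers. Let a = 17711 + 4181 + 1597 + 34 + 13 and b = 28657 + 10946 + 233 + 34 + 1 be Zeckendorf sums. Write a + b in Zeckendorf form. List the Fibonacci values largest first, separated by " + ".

The two numbers are 23536 and 39871, so their sum is 63407.
Repeatedly subtract the largest Fibonacci number that fits:
largest Fibonacci ≤ 63407 is 46368; 63407 − 46368 = 17039
largest Fibonacci ≤ 17039 is 10946; 17039 − 10946 = 6093
largest Fibonacci ≤ 6093 is 4181; 6093 − 4181 = 1912
largest Fibonacci ≤ 1912 is 1597; 1912 − 1597 = 315
largest Fibonacci ≤ 315 is 233; 315 − 233 = 82
largest Fibonacci ≤ 82 is 55; 82 − 55 = 27
largest Fibonacci ≤ 27 is 21; 27 − 21 = 6
largest Fibonacci ≤ 6 is 5; 6 − 5 = 1
largest Fibonacci ≤ 1 is 1; 1 − 1 = 0

46368 + 10946 + 4181 + 1597 + 233 + 55 + 21 + 5 + 1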